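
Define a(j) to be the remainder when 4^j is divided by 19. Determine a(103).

We have a(1) = 4, a(2) = 16, a(3) = 7, a(4) = 9, a(5) = 17, a(6) = 11, a(7) = 6, a(8) = 5, a(9) = 1, a(10) = 4.
Since a(10) = a(1) = 4, the sequence is periodic with period 9.
(103 - 1) mod 9 = 3, so a(103) = a(4) = 9.

9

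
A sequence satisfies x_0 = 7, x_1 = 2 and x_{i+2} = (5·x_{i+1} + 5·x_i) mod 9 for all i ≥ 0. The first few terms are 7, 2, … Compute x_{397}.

2

Listing terms: x_0 = 7, x_1 = 2, x_2 = 0, x_3 = 1, x_4 = 5, x_5 = 3, x_6 = 4, x_7 = 8, x_8 = 6, x_9 = 7, x_{10} = 2.
Since (x_9, x_{10}) = (x_0, x_1) = (7, 2) (two consecutive terms determine the rest), the sequence is periodic with period 9.
So x_{397} = x_{0 + ((397-0) mod 9)} = x_1 = 2.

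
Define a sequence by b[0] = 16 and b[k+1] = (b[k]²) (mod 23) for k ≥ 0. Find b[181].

We have b[0] = 16, b[1] = 3, b[2] = 9, b[3] = 12, b[4] = 6, b[5] = 13, b[6] = 8, b[7] = 18, b[8] = 2, b[9] = 4, b[10] = 16.
The sequence repeats with period 10.
(181 - 0) mod 10 = 1, so b[181] = b[1] = 3.

3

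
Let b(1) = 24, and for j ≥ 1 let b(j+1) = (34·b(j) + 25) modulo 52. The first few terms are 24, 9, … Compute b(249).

b(1) = 24; b(2) = 9; b(3) = 19; b(4) = 47; b(5) = 11; b(6) = 35; b(7) = 19.
Since b(7) = b(3) = 19, the sequence is eventually periodic: after a pre-period of length 2 it cycles with period 4.
For j ≥ 3, b(j) depends only on (j - 3) mod 4. (249 - 3) mod 4 = 2, so b(249) = b(5) = 11.

11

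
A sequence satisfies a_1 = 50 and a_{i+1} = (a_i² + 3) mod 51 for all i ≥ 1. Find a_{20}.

Listing terms: a_1 = 50,  a_2 = 4,  a_3 = 19,  a_4 = 7,  a_5 = 1,  a_6 = 4.
Since a_6 = a_2 = 4, the sequence is eventually periodic: after a pre-period of length 1 it cycles with period 4.
For i ≥ 2, a_i depends only on (i - 2) mod 4. (20 - 2) mod 4 = 2, so a_{20} = a_4 = 7.

7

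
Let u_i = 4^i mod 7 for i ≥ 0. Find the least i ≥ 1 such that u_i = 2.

2

We have u_0 = 1,  u_1 = 4,  u_2 = 2,  u_3 = 1.
Since u_3 = u_0 = 1, the sequence is periodic with period 3.
The value 2 first appears (with i ≥ 1) at u_2.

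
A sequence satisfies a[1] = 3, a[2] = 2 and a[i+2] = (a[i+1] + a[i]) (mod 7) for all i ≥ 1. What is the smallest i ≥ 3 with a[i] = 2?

Computing terms: a[1] = 3, a[2] = 2, a[3] = 5, a[4] = 0, a[5] = 5, a[6] = 5, a[7] = 3, a[8] = 1, a[9] = 4, a[10] = 5, a[11] = 2, a[12] = 0, a[13] = 2, a[14] = 2, a[15] = 4, a[16] = 6, a[17] = 3, a[18] = 2.
The sequence repeats with period 16.
The value 2 first appears (with i ≥ 3) at a[11].

11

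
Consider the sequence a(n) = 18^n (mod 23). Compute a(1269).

4

a(1) = 18, a(2) = 2, a(3) = 13, a(4) = 4, a(5) = 3, a(6) = 8, a(7) = 6, a(8) = 16, a(9) = 12, a(10) = 9, a(11) = 1, a(12) = 18.
The sequence repeats with period 11.
So a(1269) = a(1 + ((1269-1) mod 11)) = a(4) = 4.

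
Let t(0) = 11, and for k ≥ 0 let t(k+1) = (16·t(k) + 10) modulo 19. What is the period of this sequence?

9

Computing terms: t(0) = 11, t(1) = 15, t(2) = 3, t(3) = 1, t(4) = 7, t(5) = 8, t(6) = 5, t(7) = 14, t(8) = 6, t(9) = 11.
The sequence repeats with period 9.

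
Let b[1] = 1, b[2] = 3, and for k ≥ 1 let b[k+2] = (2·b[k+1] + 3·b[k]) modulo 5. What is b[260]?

2

We have b[1] = 1; b[2] = 3; b[3] = 4; b[4] = 2; b[5] = 1; b[6] = 3.
The sequence repeats with period 4.
So b[260] = b[1 + ((260-1) mod 4)] = b[4] = 2.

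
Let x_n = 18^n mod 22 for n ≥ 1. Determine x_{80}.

x_1 = 18,  x_2 = 16,  x_3 = 2,  x_4 = 14,  x_5 = 10,  x_6 = 4,  x_7 = 6,  x_8 = 20,  x_9 = 8,  x_{10} = 12,  x_{11} = 18.
The sequence repeats with period 10.
(80 - 1) mod 10 = 9, so x_{80} = x_{10} = 12.

12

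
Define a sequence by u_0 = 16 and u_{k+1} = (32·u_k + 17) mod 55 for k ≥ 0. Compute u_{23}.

12

Computing terms: u_0 = 16,  u_1 = 34,  u_2 = 5,  u_3 = 12,  u_4 = 16.
Since u_4 = u_0 = 16, the sequence is periodic with period 4.
So u_{23} = u_{0 + ((23-0) mod 4)} = u_3 = 12.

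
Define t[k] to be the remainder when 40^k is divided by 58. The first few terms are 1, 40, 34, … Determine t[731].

26

Computing terms: t[0] = 1, t[1] = 40, t[2] = 34, t[3] = 26, t[4] = 54, t[5] = 14, t[6] = 38, t[7] = 12, t[8] = 16, t[9] = 2, t[10] = 22, t[11] = 10, t[12] = 52, t[13] = 50, t[14] = 28, t[15] = 18, t[16] = 24, t[17] = 32, t[18] = 4, t[19] = 44, t[20] = 20, t[21] = 46, t[22] = 42, t[23] = 56, t[24] = 36, t[25] = 48, t[26] = 6, t[27] = 8, t[28] = 30, t[29] = 40.
Since t[29] = t[1] = 40, the sequence is eventually periodic: after a pre-period of length 1 it cycles with period 28.
For k ≥ 1, t[k] depends only on (k - 1) mod 28. (731 - 1) mod 28 = 2, so t[731] = t[3] = 26.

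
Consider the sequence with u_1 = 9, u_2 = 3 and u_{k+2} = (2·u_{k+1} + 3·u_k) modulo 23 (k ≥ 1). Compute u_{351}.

u_1 = 9; u_2 = 3; u_3 = 10; u_4 = 6; u_5 = 19; u_6 = 10; u_7 = 8; u_8 = 0; u_9 = 1; u_{10} = 2; u_{11} = 7; u_{12} = 20; u_{13} = 15; u_{14} = 21; u_{15} = 18; u_{16} = 7; u_{17} = 22; u_{18} = 19; u_{19} = 12; u_{20} = 12; u_{21} = 14; u_{22} = 18; u_{23} = 9; u_{24} = 3.
The sequence repeats with period 22.
(351 - 1) mod 22 = 20, so u_{351} = u_{21} = 14.

14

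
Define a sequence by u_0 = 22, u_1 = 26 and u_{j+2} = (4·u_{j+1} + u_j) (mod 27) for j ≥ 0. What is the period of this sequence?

24

Listing terms: u_0 = 22,  u_1 = 26,  u_2 = 18,  u_3 = 17,  u_4 = 5,  u_5 = 10,  u_6 = 18,  u_7 = 1,  u_8 = 22,  u_9 = 8,  u_{10} = 0,  u_{11} = 8,  u_{12} = 5,  u_{13} = 1,  u_{14} = 9,  u_{15} = 10,  u_{16} = 22,  u_{17} = 17,  u_{18} = 9,  u_{19} = 26,  u_{20} = 5,  u_{21} = 19,  u_{22} = 0,  u_{23} = 19,  u_{24} = 22,  u_{25} = 26.
Since (u_{24}, u_{25}) = (u_0, u_1) = (22, 26) (two consecutive terms determine the rest), the sequence is periodic with period 24.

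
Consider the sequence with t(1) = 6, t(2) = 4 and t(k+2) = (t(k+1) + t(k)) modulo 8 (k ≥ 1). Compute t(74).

4

Computing terms: t(1) = 6, t(2) = 4, t(3) = 2, t(4) = 6, t(5) = 0, t(6) = 6, t(7) = 6, t(8) = 4.
Since (t(7), t(8)) = (t(1), t(2)) = (6, 4) (two consecutive terms determine the rest), the sequence is periodic with period 6.
So t(74) = t(1 + ((74-1) mod 6)) = t(2) = 4.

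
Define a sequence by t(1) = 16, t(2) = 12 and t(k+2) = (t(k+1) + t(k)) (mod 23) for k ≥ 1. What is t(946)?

Computing terms: t(1) = 16; t(2) = 12; t(3) = 5; t(4) = 17; t(5) = 22; t(6) = 16; t(7) = 15; t(8) = 8; t(9) = 0; t(10) = 8; t(11) = 8; t(12) = 16; t(13) = 1; t(14) = 17; t(15) = 18; t(16) = 12; t(17) = 7; t(18) = 19; t(19) = 3; t(20) = 22; t(21) = 2; t(22) = 1; t(23) = 3; t(24) = 4; t(25) = 7; t(26) = 11; t(27) = 18; t(28) = 6; t(29) = 1; t(30) = 7; t(31) = 8; t(32) = 15; t(33) = 0; t(34) = 15; t(35) = 15; t(36) = 7; t(37) = 22; t(38) = 6; t(39) = 5; t(40) = 11; t(41) = 16; t(42) = 4; t(43) = 20; t(44) = 1; t(45) = 21; t(46) = 22; t(47) = 20; t(48) = 19; t(49) = 16; t(50) = 12.
The sequence repeats with period 48.
(946 - 1) mod 48 = 33, so t(946) = t(34) = 15.

15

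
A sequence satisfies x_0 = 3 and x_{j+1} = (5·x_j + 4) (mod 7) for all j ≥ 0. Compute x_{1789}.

5

We have x_0 = 3, x_1 = 5, x_2 = 1, x_3 = 2, x_4 = 0, x_5 = 4, x_6 = 3.
Since x_6 = x_0 = 3, the sequence is periodic with period 6.
So x_{1789} = x_{0 + ((1789-0) mod 6)} = x_1 = 5.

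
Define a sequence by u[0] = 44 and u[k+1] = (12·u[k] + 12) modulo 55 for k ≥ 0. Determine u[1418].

u[0] = 44,  u[1] = 45,  u[2] = 2,  u[3] = 36,  u[4] = 4,  u[5] = 5,  u[6] = 17,  u[7] = 51,  u[8] = 19,  u[9] = 20,  u[10] = 32,  u[11] = 11,  u[12] = 34,  u[13] = 35,  u[14] = 47,  u[15] = 26,  u[16] = 49,  u[17] = 50,  u[18] = 7,  u[19] = 41,  u[20] = 9,  u[21] = 10,  u[22] = 22,  u[23] = 1,  u[24] = 24,  u[25] = 25,  u[26] = 37,  u[27] = 16,  u[28] = 39,  u[29] = 40,  u[30] = 52,  u[31] = 31,  u[32] = 54,  u[33] = 0,  u[34] = 12,  u[35] = 46,  u[36] = 14,  u[37] = 15,  u[38] = 27,  u[39] = 6,  u[40] = 29,  u[41] = 30,  u[42] = 42,  u[43] = 21,  u[44] = 44.
Since u[44] = u[0] = 44, the sequence is periodic with period 44.
So u[1418] = u[0 + ((1418-0) mod 44)] = u[10] = 32.

32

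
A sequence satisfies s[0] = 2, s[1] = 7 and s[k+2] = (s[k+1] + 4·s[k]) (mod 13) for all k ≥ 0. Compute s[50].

2

We have s[0] = 2, s[1] = 7, s[2] = 2, s[3] = 4, s[4] = 12, s[5] = 2, s[6] = 11, s[7] = 6, s[8] = 11, s[9] = 9, s[10] = 1, s[11] = 11, s[12] = 2, s[13] = 7.
Since (s[12], s[13]) = (s[0], s[1]) = (2, 7) (two consecutive terms determine the rest), the sequence is periodic with period 12.
(50 - 0) mod 12 = 2, so s[50] = s[2] = 2.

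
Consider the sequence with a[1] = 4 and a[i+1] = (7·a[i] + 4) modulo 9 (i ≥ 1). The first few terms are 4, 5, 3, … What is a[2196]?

0

Listing terms: a[1] = 4; a[2] = 5; a[3] = 3; a[4] = 7; a[5] = 8; a[6] = 6; a[7] = 1; a[8] = 2; a[9] = 0; a[10] = 4.
The sequence repeats with period 9.
So a[2196] = a[1 + ((2196-1) mod 9)] = a[9] = 0.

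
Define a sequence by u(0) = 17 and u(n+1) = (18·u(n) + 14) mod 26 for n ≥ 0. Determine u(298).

2

u(0) = 17,  u(1) = 8,  u(2) = 2,  u(3) = 24,  u(4) = 4,  u(5) = 8.
Since u(5) = u(1) = 8, the sequence is eventually periodic: after a pre-period of length 1 it cycles with period 4.
For n ≥ 1, u(n) depends only on (n - 1) mod 4. (298 - 1) mod 4 = 1, so u(298) = u(2) = 2.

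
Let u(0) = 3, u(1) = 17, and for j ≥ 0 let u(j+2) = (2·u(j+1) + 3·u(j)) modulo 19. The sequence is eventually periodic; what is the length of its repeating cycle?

18

We have u(0) = 3; u(1) = 17; u(2) = 5; u(3) = 4; u(4) = 4; u(5) = 1; u(6) = 14; u(7) = 12; u(8) = 9; u(9) = 16; u(10) = 2; u(11) = 14; u(12) = 15; u(13) = 15; u(14) = 18; u(15) = 5; u(16) = 7; u(17) = 10; u(18) = 3; u(19) = 17.
The sequence repeats with period 18.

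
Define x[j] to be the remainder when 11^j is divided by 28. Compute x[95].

We have x[0] = 1,  x[1] = 11,  x[2] = 9,  x[3] = 15,  x[4] = 25,  x[5] = 23,  x[6] = 1.
The sequence repeats with period 6.
So x[95] = x[0 + ((95-0) mod 6)] = x[5] = 23.

23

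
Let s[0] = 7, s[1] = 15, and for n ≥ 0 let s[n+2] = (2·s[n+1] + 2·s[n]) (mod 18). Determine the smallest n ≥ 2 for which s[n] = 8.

2

s[0] = 7; s[1] = 15; s[2] = 8; s[3] = 10; s[4] = 0; s[5] = 2; s[6] = 4; s[7] = 12; s[8] = 14; s[9] = 16; s[10] = 6; s[11] = 8; s[12] = 10.
Since (s[11], s[12]) = (s[2], s[3]) = (8, 10) (two consecutive terms determine the rest), the sequence is eventually periodic: after a pre-period of length 2 it cycles with period 9.
The value 8 first appears (with n ≥ 2) at s[2].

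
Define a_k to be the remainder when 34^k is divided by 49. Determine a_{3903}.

We have a_0 = 1; a_1 = 34; a_2 = 29; a_3 = 6; a_4 = 8; a_5 = 27; a_6 = 36; a_7 = 48; a_8 = 15; a_9 = 20; a_{10} = 43; a_{11} = 41; a_{12} = 22; a_{13} = 13; a_{14} = 1.
Since a_{14} = a_0 = 1, the sequence is periodic with period 14.
(3903 - 0) mod 14 = 11, so a_{3903} = a_{11} = 41.

41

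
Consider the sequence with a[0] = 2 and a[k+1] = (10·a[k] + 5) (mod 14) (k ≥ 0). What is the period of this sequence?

Listing terms: a[0] = 2, a[1] = 11, a[2] = 3, a[3] = 7, a[4] = 5, a[5] = 13, a[6] = 9, a[7] = 11.
Since a[7] = a[1] = 11, the sequence is eventually periodic: after a pre-period of length 1 it cycles with period 6.

6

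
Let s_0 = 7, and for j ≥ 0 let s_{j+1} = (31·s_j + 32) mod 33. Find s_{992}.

29

Computing terms: s_0 = 7,  s_1 = 18,  s_2 = 29,  s_3 = 7.
Since s_3 = s_0 = 7, the sequence is periodic with period 3.
So s_{992} = s_{0 + ((992-0) mod 3)} = s_2 = 29.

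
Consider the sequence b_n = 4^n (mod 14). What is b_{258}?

b_1 = 4, b_2 = 2, b_3 = 8, b_4 = 4.
The sequence repeats with period 3.
So b_{258} = b_{1 + ((258-1) mod 3)} = b_3 = 8.

8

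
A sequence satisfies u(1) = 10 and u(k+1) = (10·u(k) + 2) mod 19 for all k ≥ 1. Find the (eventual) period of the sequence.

18

Computing terms: u(1) = 10; u(2) = 7; u(3) = 15; u(4) = 0; u(5) = 2; u(6) = 3; u(7) = 13; u(8) = 18; u(9) = 11; u(10) = 17; u(11) = 1; u(12) = 12; u(13) = 8; u(14) = 6; u(15) = 5; u(16) = 14; u(17) = 9; u(18) = 16; u(19) = 10.
The sequence repeats with period 18.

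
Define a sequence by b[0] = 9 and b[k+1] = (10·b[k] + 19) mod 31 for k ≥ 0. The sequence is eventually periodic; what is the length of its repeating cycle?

15

b[0] = 9, b[1] = 16, b[2] = 24, b[3] = 11, b[4] = 5, b[5] = 7, b[6] = 27, b[7] = 10, b[8] = 26, b[9] = 0, b[10] = 19, b[11] = 23, b[12] = 1, b[13] = 29, b[14] = 30, b[15] = 9.
Since b[15] = b[0] = 9, the sequence is periodic with period 15.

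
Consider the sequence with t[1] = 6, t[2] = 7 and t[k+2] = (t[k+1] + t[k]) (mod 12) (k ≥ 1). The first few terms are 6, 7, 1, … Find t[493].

t[1] = 6; t[2] = 7; t[3] = 1; t[4] = 8; t[5] = 9; t[6] = 5; t[7] = 2; t[8] = 7; t[9] = 9; t[10] = 4; t[11] = 1; t[12] = 5; t[13] = 6; t[14] = 11; t[15] = 5; t[16] = 4; t[17] = 9; t[18] = 1; t[19] = 10; t[20] = 11; t[21] = 9; t[22] = 8; t[23] = 5; t[24] = 1; t[25] = 6; t[26] = 7.
Since (t[25], t[26]) = (t[1], t[2]) = (6, 7) (two consecutive terms determine the rest), the sequence is periodic with period 24.
(493 - 1) mod 24 = 12, so t[493] = t[13] = 6.

6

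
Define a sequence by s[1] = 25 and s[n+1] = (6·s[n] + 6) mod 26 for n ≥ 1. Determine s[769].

Computing terms: s[1] = 25; s[2] = 0; s[3] = 6; s[4] = 16; s[5] = 24; s[6] = 20; s[7] = 22; s[8] = 8; s[9] = 2; s[10] = 18; s[11] = 10; s[12] = 14; s[13] = 12; s[14] = 0.
Since s[14] = s[2] = 0, the sequence is eventually periodic: after a pre-period of length 1 it cycles with period 12.
For n ≥ 2, s[n] depends only on (n - 2) mod 12. (769 - 2) mod 12 = 11, so s[769] = s[13] = 12.

12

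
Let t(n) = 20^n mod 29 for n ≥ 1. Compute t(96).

24

Listing terms: t(1) = 20, t(2) = 23, t(3) = 25, t(4) = 7, t(5) = 24, t(6) = 16, t(7) = 1, t(8) = 20.
The sequence repeats with period 7.
(96 - 1) mod 7 = 4, so t(96) = t(5) = 24.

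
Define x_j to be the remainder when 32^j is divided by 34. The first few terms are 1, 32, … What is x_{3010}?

Listing terms: x_0 = 1; x_1 = 32; x_2 = 4; x_3 = 26; x_4 = 16; x_5 = 2; x_6 = 30; x_7 = 8; x_8 = 18; x_9 = 32.
Since x_9 = x_1 = 32, the sequence is eventually periodic: after a pre-period of length 1 it cycles with period 8.
For j ≥ 1, x_j depends only on (j - 1) mod 8. (3010 - 1) mod 8 = 1, so x_{3010} = x_2 = 4.

4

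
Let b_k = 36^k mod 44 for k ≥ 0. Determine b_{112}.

Computing terms: b_0 = 1,  b_1 = 36,  b_2 = 20,  b_3 = 16,  b_4 = 4,  b_5 = 12,  b_6 = 36.
Since b_6 = b_1 = 36, the sequence is eventually periodic: after a pre-period of length 1 it cycles with period 5.
For k ≥ 1, b_k depends only on (k - 1) mod 5. (112 - 1) mod 5 = 1, so b_{112} = b_2 = 20.

20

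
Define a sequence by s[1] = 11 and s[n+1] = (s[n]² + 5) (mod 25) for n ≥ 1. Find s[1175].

We have s[1] = 11; s[2] = 1; s[3] = 6; s[4] = 16; s[5] = 11.
Since s[5] = s[1] = 11, the sequence is periodic with period 4.
(1175 - 1) mod 4 = 2, so s[1175] = s[3] = 6.

6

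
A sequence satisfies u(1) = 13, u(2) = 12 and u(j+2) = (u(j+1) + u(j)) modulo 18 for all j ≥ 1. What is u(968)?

Computing terms: u(1) = 13,  u(2) = 12,  u(3) = 7,  u(4) = 1,  u(5) = 8,  u(6) = 9,  u(7) = 17,  u(8) = 8,  u(9) = 7,  u(10) = 15,  u(11) = 4,  u(12) = 1,  u(13) = 5,  u(14) = 6,  u(15) = 11,  u(16) = 17,  u(17) = 10,  u(18) = 9,  u(19) = 1,  u(20) = 10,  u(21) = 11,  u(22) = 3,  u(23) = 14,  u(24) = 17,  u(25) = 13,  u(26) = 12.
Since (u(25), u(26)) = (u(1), u(2)) = (13, 12) (two consecutive terms determine the rest), the sequence is periodic with period 24.
(968 - 1) mod 24 = 7, so u(968) = u(8) = 8.

8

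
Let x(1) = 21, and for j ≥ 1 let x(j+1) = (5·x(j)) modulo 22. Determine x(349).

7

Computing terms: x(1) = 21,  x(2) = 17,  x(3) = 19,  x(4) = 7,  x(5) = 13,  x(6) = 21.
The sequence repeats with period 5.
(349 - 1) mod 5 = 3, so x(349) = x(4) = 7.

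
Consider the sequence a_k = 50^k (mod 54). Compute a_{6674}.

a_1 = 50,  a_2 = 16,  a_3 = 44,  a_4 = 40,  a_5 = 2,  a_6 = 46,  a_7 = 32,  a_8 = 34,  a_9 = 26,  a_{10} = 4,  a_{11} = 38,  a_{12} = 10,  a_{13} = 14,  a_{14} = 52,  a_{15} = 8,  a_{16} = 22,  a_{17} = 20,  a_{18} = 28,  a_{19} = 50.
Since a_{19} = a_1 = 50, the sequence is periodic with period 18.
(6674 - 1) mod 18 = 13, so a_{6674} = a_{14} = 52.

52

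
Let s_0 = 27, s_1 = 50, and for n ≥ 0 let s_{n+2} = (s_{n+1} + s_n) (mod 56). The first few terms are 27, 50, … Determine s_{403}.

s_0 = 27; s_1 = 50; s_2 = 21; s_3 = 15; s_4 = 36; s_5 = 51; s_6 = 31; s_7 = 26; s_8 = 1; s_9 = 27; s_{10} = 28; s_{11} = 55; s_{12} = 27; s_{13} = 26; s_{14} = 53; s_{15} = 23; s_{16} = 20; s_{17} = 43; s_{18} = 7; s_{19} = 50; s_{20} = 1; s_{21} = 51; s_{22} = 52; s_{23} = 47; s_{24} = 43; s_{25} = 34; s_{26} = 21; s_{27} = 55; s_{28} = 20; s_{29} = 19; s_{30} = 39; s_{31} = 2; s_{32} = 41; s_{33} = 43; s_{34} = 28; s_{35} = 15; s_{36} = 43; s_{37} = 2; s_{38} = 45; s_{39} = 47; s_{40} = 36; s_{41} = 27; s_{42} = 7; s_{43} = 34; s_{44} = 41; s_{45} = 19; s_{46} = 4; s_{47} = 23; s_{48} = 27; s_{49} = 50.
The sequence repeats with period 48.
So s_{403} = s_{0 + ((403-0) mod 48)} = s_{19} = 50.

50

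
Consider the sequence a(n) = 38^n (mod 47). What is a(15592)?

Listing terms: a(1) = 38,  a(2) = 34,  a(3) = 23,  a(4) = 28,  a(5) = 30,  a(6) = 12,  a(7) = 33,  a(8) = 32,  a(9) = 41,  a(10) = 7,  a(11) = 31,  a(12) = 3,  a(13) = 20,  a(14) = 8,  a(15) = 22,  a(16) = 37,  a(17) = 43,  a(18) = 36,  a(19) = 5,  a(20) = 2,  a(21) = 29,  a(22) = 21,  a(23) = 46,  a(24) = 9,  a(25) = 13,  a(26) = 24,  a(27) = 19,  a(28) = 17,  a(29) = 35,  a(30) = 14,  a(31) = 15,  a(32) = 6,  a(33) = 40,  a(34) = 16,  a(35) = 44,  a(36) = 27,  a(37) = 39,  a(38) = 25,  a(39) = 10,  a(40) = 4,  a(41) = 11,  a(42) = 42,  a(43) = 45,  a(44) = 18,  a(45) = 26,  a(46) = 1,  a(47) = 38.
The sequence repeats with period 46.
(15592 - 1) mod 46 = 43, so a(15592) = a(44) = 18.

18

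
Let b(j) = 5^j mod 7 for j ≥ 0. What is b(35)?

3

Listing terms: b(0) = 1, b(1) = 5, b(2) = 4, b(3) = 6, b(4) = 2, b(5) = 3, b(6) = 1.
The sequence repeats with period 6.
So b(35) = b(0 + ((35-0) mod 6)) = b(5) = 3.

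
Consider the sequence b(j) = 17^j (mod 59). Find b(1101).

Listing terms: b(0) = 1,  b(1) = 17,  b(2) = 53,  b(3) = 16,  b(4) = 36,  b(5) = 22,  b(6) = 20,  b(7) = 45,  b(8) = 57,  b(9) = 25,  b(10) = 12,  b(11) = 27,  b(12) = 46,  b(13) = 15,  b(14) = 19,  b(15) = 28,  b(16) = 4,  b(17) = 9,  b(18) = 35,  b(19) = 5,  b(20) = 26,  b(21) = 29,  b(22) = 21,  b(23) = 3,  b(24) = 51,  b(25) = 41,  b(26) = 48,  b(27) = 49,  b(28) = 7,  b(29) = 1.
Since b(29) = b(0) = 1, the sequence is periodic with period 29.
So b(1101) = b(0 + ((1101-0) mod 29)) = b(28) = 7.

7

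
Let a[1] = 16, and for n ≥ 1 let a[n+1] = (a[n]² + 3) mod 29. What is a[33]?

We have a[1] = 16, a[2] = 27, a[3] = 7, a[4] = 23, a[5] = 10, a[6] = 16.
The sequence repeats with period 5.
So a[33] = a[1 + ((33-1) mod 5)] = a[3] = 7.

7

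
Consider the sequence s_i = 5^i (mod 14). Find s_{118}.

9

Computing terms: s_1 = 5, s_2 = 11, s_3 = 13, s_4 = 9, s_5 = 3, s_6 = 1, s_7 = 5.
Since s_7 = s_1 = 5, the sequence is periodic with period 6.
(118 - 1) mod 6 = 3, so s_{118} = s_4 = 9.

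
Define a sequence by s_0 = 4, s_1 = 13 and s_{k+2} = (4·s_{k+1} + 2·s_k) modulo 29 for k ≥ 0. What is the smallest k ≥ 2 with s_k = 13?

11

Listing terms: s_0 = 4,  s_1 = 13,  s_2 = 2,  s_3 = 5,  s_4 = 24,  s_5 = 19,  s_6 = 8,  s_7 = 12,  s_8 = 6,  s_9 = 19,  s_{10} = 1,  s_{11} = 13,  s_{12} = 25,  s_{13} = 10,  s_{14} = 3,  s_{15} = 3,  s_{16} = 18,  s_{17} = 20,  s_{18} = 0,  s_{19} = 11,  s_{20} = 15,  s_{21} = 24,  s_{22} = 10,  s_{23} = 1,  s_{24} = 24,  s_{25} = 11,  s_{26} = 5,  s_{27} = 13,  s_{28} = 4,  s_{29} = 13.
The sequence repeats with period 28.
The value 13 first appears (with k ≥ 2) at s_{11}.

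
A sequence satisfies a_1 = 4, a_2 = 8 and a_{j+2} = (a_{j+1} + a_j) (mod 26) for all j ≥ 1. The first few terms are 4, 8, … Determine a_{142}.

We have a_1 = 4,  a_2 = 8,  a_3 = 12,  a_4 = 20,  a_5 = 6,  a_6 = 0,  a_7 = 6,  a_8 = 6,  a_9 = 12,  a_{10} = 18,  a_{11} = 4,  a_{12} = 22,  a_{13} = 0,  a_{14} = 22,  a_{15} = 22,  a_{16} = 18,  a_{17} = 14,  a_{18} = 6,  a_{19} = 20,  a_{20} = 0,  a_{21} = 20,  a_{22} = 20,  a_{23} = 14,  a_{24} = 8,  a_{25} = 22,  a_{26} = 4,  a_{27} = 0,  a_{28} = 4,  a_{29} = 4,  a_{30} = 8.
Since (a_{29}, a_{30}) = (a_1, a_2) = (4, 8) (two consecutive terms determine the rest), the sequence is periodic with period 28.
(142 - 1) mod 28 = 1, so a_{142} = a_2 = 8.

8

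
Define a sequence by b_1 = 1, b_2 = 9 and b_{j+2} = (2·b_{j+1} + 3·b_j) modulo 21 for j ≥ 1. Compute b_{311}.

12

b_1 = 1; b_2 = 9; b_3 = 0; b_4 = 6; b_5 = 12; b_6 = 0; b_7 = 15; b_8 = 9; b_9 = 0.
Since (b_8, b_9) = (b_2, b_3) = (9, 0) (two consecutive terms determine the rest), the sequence is eventually periodic: after a pre-period of length 1 it cycles with period 6.
For j ≥ 2, b_j depends only on (j - 2) mod 6. (311 - 2) mod 6 = 3, so b_{311} = b_5 = 12.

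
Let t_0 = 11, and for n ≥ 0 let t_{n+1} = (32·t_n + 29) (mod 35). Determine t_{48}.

We have t_0 = 11; t_1 = 31; t_2 = 6; t_3 = 11.
Since t_3 = t_0 = 11, the sequence is periodic with period 3.
(48 - 0) mod 3 = 0, so t_{48} = t_0 = 11.

11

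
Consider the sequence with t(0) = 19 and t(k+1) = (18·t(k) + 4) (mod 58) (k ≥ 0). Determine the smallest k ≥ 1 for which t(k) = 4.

t(0) = 19, t(1) = 56, t(2) = 26, t(3) = 8, t(4) = 32, t(5) = 0, t(6) = 4, t(7) = 18, t(8) = 38, t(9) = 50, t(10) = 34, t(11) = 36, t(12) = 14, t(13) = 24, t(14) = 30, t(15) = 22, t(16) = 52, t(17) = 12, t(18) = 46, t(19) = 20, t(20) = 16, t(21) = 2, t(22) = 40, t(23) = 28, t(24) = 44, t(25) = 42, t(26) = 6, t(27) = 54, t(28) = 48, t(29) = 56.
Since t(29) = t(1) = 56, the sequence is eventually periodic: after a pre-period of length 1 it cycles with period 28.
The value 4 first appears (with k ≥ 1) at t(6).

6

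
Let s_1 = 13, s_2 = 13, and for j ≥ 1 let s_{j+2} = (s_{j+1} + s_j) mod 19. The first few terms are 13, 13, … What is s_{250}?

6

Listing terms: s_1 = 13, s_2 = 13, s_3 = 7, s_4 = 1, s_5 = 8, s_6 = 9, s_7 = 17, s_8 = 7, s_9 = 5, s_{10} = 12, s_{11} = 17, s_{12} = 10, s_{13} = 8, s_{14} = 18, s_{15} = 7, s_{16} = 6, s_{17} = 13, s_{18} = 0, s_{19} = 13, s_{20} = 13.
Since (s_{19}, s_{20}) = (s_1, s_2) = (13, 13) (two consecutive terms determine the rest), the sequence is periodic with period 18.
(250 - 1) mod 18 = 15, so s_{250} = s_{16} = 6.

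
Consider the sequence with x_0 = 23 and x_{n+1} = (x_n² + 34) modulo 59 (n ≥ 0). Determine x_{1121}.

54

Listing terms: x_0 = 23; x_1 = 32; x_2 = 55; x_3 = 50; x_4 = 56; x_5 = 43; x_6 = 54; x_7 = 0; x_8 = 34; x_9 = 10; x_{10} = 16; x_{11} = 54.
Since x_{11} = x_6 = 54, the sequence is eventually periodic: after a pre-period of length 6 it cycles with period 5.
For n ≥ 6, x_n depends only on (n - 6) mod 5. (1121 - 6) mod 5 = 0, so x_{1121} = x_6 = 54.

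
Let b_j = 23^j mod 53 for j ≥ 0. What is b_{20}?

Listing terms: b_0 = 1, b_1 = 23, b_2 = 52, b_3 = 30, b_4 = 1.
Since b_4 = b_0 = 1, the sequence is periodic with period 4.
(20 - 0) mod 4 = 0, so b_{20} = b_0 = 1.

1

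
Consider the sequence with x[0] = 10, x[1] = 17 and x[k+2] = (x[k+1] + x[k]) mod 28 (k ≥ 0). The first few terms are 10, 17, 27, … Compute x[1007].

Computing terms: x[0] = 10, x[1] = 17, x[2] = 27, x[3] = 16, x[4] = 15, x[5] = 3, x[6] = 18, x[7] = 21, x[8] = 11, x[9] = 4, x[10] = 15, x[11] = 19, x[12] = 6, x[13] = 25, x[14] = 3, x[15] = 0, x[16] = 3, x[17] = 3, x[18] = 6, x[19] = 9, x[20] = 15, x[21] = 24, x[22] = 11, x[23] = 7, x[24] = 18, x[25] = 25, x[26] = 15, x[27] = 12, x[28] = 27, x[29] = 11, x[30] = 10, x[31] = 21, x[32] = 3, x[33] = 24, x[34] = 27, x[35] = 23, x[36] = 22, x[37] = 17, x[38] = 11, x[39] = 0, x[40] = 11, x[41] = 11, x[42] = 22, x[43] = 5, x[44] = 27, x[45] = 4, x[46] = 3, x[47] = 7, x[48] = 10, x[49] = 17.
Since (x[48], x[49]) = (x[0], x[1]) = (10, 17) (two consecutive terms determine the rest), the sequence is periodic with period 48.
(1007 - 0) mod 48 = 47, so x[1007] = x[47] = 7.

7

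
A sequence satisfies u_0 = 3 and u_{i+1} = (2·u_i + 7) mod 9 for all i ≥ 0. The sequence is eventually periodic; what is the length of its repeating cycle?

Listing terms: u_0 = 3; u_1 = 4; u_2 = 6; u_3 = 1; u_4 = 0; u_5 = 7; u_6 = 3.
The sequence repeats with period 6.

6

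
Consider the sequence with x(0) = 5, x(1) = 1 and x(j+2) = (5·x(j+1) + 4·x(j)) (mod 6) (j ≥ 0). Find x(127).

We have x(0) = 5, x(1) = 1, x(2) = 1, x(3) = 3, x(4) = 1, x(5) = 5, x(6) = 5, x(7) = 3, x(8) = 5, x(9) = 1.
The sequence repeats with period 8.
(127 - 0) mod 8 = 7, so x(127) = x(7) = 3.

3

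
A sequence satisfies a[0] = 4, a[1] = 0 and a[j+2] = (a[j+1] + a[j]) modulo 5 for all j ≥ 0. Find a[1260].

4

Listing terms: a[0] = 4, a[1] = 0, a[2] = 4, a[3] = 4, a[4] = 3, a[5] = 2, a[6] = 0, a[7] = 2, a[8] = 2, a[9] = 4, a[10] = 1, a[11] = 0, a[12] = 1, a[13] = 1, a[14] = 2, a[15] = 3, a[16] = 0, a[17] = 3, a[18] = 3, a[19] = 1, a[20] = 4, a[21] = 0.
Since (a[20], a[21]) = (a[0], a[1]) = (4, 0) (two consecutive terms determine the rest), the sequence is periodic with period 20.
So a[1260] = a[0 + ((1260-0) mod 20)] = a[0] = 4.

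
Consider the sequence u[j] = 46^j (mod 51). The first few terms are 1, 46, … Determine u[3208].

Computing terms: u[0] = 1; u[1] = 46; u[2] = 25; u[3] = 28; u[4] = 13; u[5] = 37; u[6] = 19; u[7] = 7; u[8] = 16; u[9] = 22; u[10] = 43; u[11] = 40; u[12] = 4; u[13] = 31; u[14] = 49; u[15] = 10; u[16] = 1.
The sequence repeats with period 16.
(3208 - 0) mod 16 = 8, so u[3208] = u[8] = 16.

16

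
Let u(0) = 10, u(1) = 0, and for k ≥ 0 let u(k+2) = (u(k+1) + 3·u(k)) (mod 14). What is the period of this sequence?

Listing terms: u(0) = 10, u(1) = 0, u(2) = 2, u(3) = 2, u(4) = 8, u(5) = 0, u(6) = 10, u(7) = 10, u(8) = 12, u(9) = 0, u(10) = 8, u(11) = 8, u(12) = 4, u(13) = 0, u(14) = 12, u(15) = 12, u(16) = 6, u(17) = 0, u(18) = 4, u(19) = 4, u(20) = 2, u(21) = 0, u(22) = 6, u(23) = 6, u(24) = 10, u(25) = 0.
The sequence repeats with period 24.

24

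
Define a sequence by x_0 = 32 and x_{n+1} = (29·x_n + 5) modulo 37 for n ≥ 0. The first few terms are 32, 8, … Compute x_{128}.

We have x_0 = 32, x_1 = 8, x_2 = 15, x_3 = 33, x_4 = 0, x_5 = 5, x_6 = 2, x_7 = 26, x_8 = 19, x_9 = 1, x_{10} = 34, x_{11} = 29, x_{12} = 32.
Since x_{12} = x_0 = 32, the sequence is periodic with period 12.
(128 - 0) mod 12 = 8, so x_{128} = x_8 = 19.

19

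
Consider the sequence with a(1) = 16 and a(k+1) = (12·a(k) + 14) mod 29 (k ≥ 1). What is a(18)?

3

a(1) = 16,  a(2) = 3,  a(3) = 21,  a(4) = 5,  a(5) = 16.
Since a(5) = a(1) = 16, the sequence is periodic with period 4.
So a(18) = a(1 + ((18-1) mod 4)) = a(2) = 3.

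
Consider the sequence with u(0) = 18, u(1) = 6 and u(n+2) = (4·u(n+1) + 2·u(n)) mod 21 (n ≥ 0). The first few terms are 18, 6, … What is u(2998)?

Listing terms: u(0) = 18; u(1) = 6; u(2) = 18; u(3) = 0; u(4) = 15; u(5) = 18; u(6) = 18; u(7) = 3; u(8) = 6; u(9) = 9; u(10) = 6; u(11) = 0; u(12) = 12; u(13) = 6; u(14) = 6; u(15) = 15; u(16) = 9; u(17) = 3; u(18) = 9; u(19) = 0; u(20) = 18; u(21) = 9; u(22) = 9; u(23) = 12; u(24) = 3; u(25) = 15; u(26) = 3; u(27) = 0; u(28) = 6; u(29) = 3; u(30) = 3; u(31) = 18; u(32) = 15; u(33) = 12; u(34) = 15; u(35) = 0; u(36) = 9; u(37) = 15; u(38) = 15; u(39) = 6; u(40) = 12; u(41) = 18; u(42) = 12; u(43) = 0; u(44) = 3; u(45) = 12; u(46) = 12; u(47) = 9; u(48) = 18; u(49) = 6.
Since (u(48), u(49)) = (u(0), u(1)) = (18, 6) (two consecutive terms determine the rest), the sequence is periodic with period 48.
So u(2998) = u(0 + ((2998-0) mod 48)) = u(22) = 9.

9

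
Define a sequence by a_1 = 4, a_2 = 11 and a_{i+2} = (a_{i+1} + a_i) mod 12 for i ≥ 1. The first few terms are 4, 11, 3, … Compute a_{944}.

a_1 = 4; a_2 = 11; a_3 = 3; a_4 = 2; a_5 = 5; a_6 = 7; a_7 = 0; a_8 = 7; a_9 = 7; a_{10} = 2; a_{11} = 9; a_{12} = 11; a_{13} = 8; a_{14} = 7; a_{15} = 3; a_{16} = 10; a_{17} = 1; a_{18} = 11; a_{19} = 0; a_{20} = 11; a_{21} = 11; a_{22} = 10; a_{23} = 9; a_{24} = 7; a_{25} = 4; a_{26} = 11.
The sequence repeats with period 24.
So a_{944} = a_{1 + ((944-1) mod 24)} = a_8 = 7.

7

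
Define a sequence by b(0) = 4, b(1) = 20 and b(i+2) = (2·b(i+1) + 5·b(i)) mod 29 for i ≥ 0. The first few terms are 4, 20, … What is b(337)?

20

Listing terms: b(0) = 4, b(1) = 20, b(2) = 2, b(3) = 17, b(4) = 15, b(5) = 28, b(6) = 15, b(7) = 25, b(8) = 9, b(9) = 27, b(10) = 12, b(11) = 14, b(12) = 1, b(13) = 14, b(14) = 4, b(15) = 20.
The sequence repeats with period 14.
(337 - 0) mod 14 = 1, so b(337) = b(1) = 20.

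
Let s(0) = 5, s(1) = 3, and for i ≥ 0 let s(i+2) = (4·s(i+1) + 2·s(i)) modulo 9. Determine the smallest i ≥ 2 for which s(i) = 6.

We have s(0) = 5,  s(1) = 3,  s(2) = 4,  s(3) = 4,  s(4) = 6,  s(5) = 5,  s(6) = 5,  s(7) = 3.
The sequence repeats with period 6.
The value 6 first appears (with i ≥ 2) at s(4).

4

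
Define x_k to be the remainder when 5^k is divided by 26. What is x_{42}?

Listing terms: x_0 = 1,  x_1 = 5,  x_2 = 25,  x_3 = 21,  x_4 = 1.
Since x_4 = x_0 = 1, the sequence is periodic with period 4.
So x_{42} = x_{0 + ((42-0) mod 4)} = x_2 = 25.

25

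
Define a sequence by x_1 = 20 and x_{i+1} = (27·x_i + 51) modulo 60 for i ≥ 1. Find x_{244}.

27

x_1 = 20; x_2 = 51; x_3 = 48; x_4 = 27; x_5 = 0; x_6 = 51.
Since x_6 = x_2 = 51, the sequence is eventually periodic: after a pre-period of length 1 it cycles with period 4.
For i ≥ 2, x_i depends only on (i - 2) mod 4. (244 - 2) mod 4 = 2, so x_{244} = x_4 = 27.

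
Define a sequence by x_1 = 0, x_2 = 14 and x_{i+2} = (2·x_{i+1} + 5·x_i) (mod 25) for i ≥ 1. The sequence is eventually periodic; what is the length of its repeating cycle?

20

Computing terms: x_1 = 0, x_2 = 14, x_3 = 3, x_4 = 1, x_5 = 17, x_6 = 14, x_7 = 13, x_8 = 21, x_9 = 7, x_{10} = 19, x_{11} = 23, x_{12} = 16, x_{13} = 22, x_{14} = 24, x_{15} = 8, x_{16} = 11, x_{17} = 12, x_{18} = 4, x_{19} = 18, x_{20} = 6, x_{21} = 2, x_{22} = 9, x_{23} = 3, x_{24} = 1.
Since (x_{23}, x_{24}) = (x_3, x_4) = (3, 1) (two consecutive terms determine the rest), the sequence is eventually periodic: after a pre-period of length 2 it cycles with period 20.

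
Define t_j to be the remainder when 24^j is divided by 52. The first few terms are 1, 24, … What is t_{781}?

Computing terms: t_0 = 1, t_1 = 24, t_2 = 4, t_3 = 44, t_4 = 16, t_5 = 20, t_6 = 12, t_7 = 28, t_8 = 48, t_9 = 8, t_{10} = 36, t_{11} = 32, t_{12} = 40, t_{13} = 24.
Since t_{13} = t_1 = 24, the sequence is eventually periodic: after a pre-period of length 1 it cycles with period 12.
For j ≥ 1, t_j depends only on (j - 1) mod 12. (781 - 1) mod 12 = 0, so t_{781} = t_1 = 24.

24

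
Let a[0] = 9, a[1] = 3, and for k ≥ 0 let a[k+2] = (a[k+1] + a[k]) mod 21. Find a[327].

6

Computing terms: a[0] = 9, a[1] = 3, a[2] = 12, a[3] = 15, a[4] = 6, a[5] = 0, a[6] = 6, a[7] = 6, a[8] = 12, a[9] = 18, a[10] = 9, a[11] = 6, a[12] = 15, a[13] = 0, a[14] = 15, a[15] = 15, a[16] = 9, a[17] = 3.
The sequence repeats with period 16.
(327 - 0) mod 16 = 7, so a[327] = a[7] = 6.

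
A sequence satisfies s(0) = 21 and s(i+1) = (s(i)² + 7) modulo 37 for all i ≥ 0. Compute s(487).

0

Computing terms: s(0) = 21,  s(1) = 4,  s(2) = 23,  s(3) = 18,  s(4) = 35,  s(5) = 11,  s(6) = 17,  s(7) = 0,  s(8) = 7,  s(9) = 19,  s(10) = 35.
Since s(10) = s(4) = 35, the sequence is eventually periodic: after a pre-period of length 4 it cycles with period 6.
For i ≥ 4, s(i) depends only on (i - 4) mod 6. (487 - 4) mod 6 = 3, so s(487) = s(7) = 0.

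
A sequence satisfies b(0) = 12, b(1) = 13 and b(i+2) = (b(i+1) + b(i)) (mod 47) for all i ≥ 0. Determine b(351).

1

Listing terms: b(0) = 12, b(1) = 13, b(2) = 25, b(3) = 38, b(4) = 16, b(5) = 7, b(6) = 23, b(7) = 30, b(8) = 6, b(9) = 36, b(10) = 42, b(11) = 31, b(12) = 26, b(13) = 10, b(14) = 36, b(15) = 46, b(16) = 35, b(17) = 34, b(18) = 22, b(19) = 9, b(20) = 31, b(21) = 40, b(22) = 24, b(23) = 17, b(24) = 41, b(25) = 11, b(26) = 5, b(27) = 16, b(28) = 21, b(29) = 37, b(30) = 11, b(31) = 1, b(32) = 12, b(33) = 13.
Since (b(32), b(33)) = (b(0), b(1)) = (12, 13) (two consecutive terms determine the rest), the sequence is periodic with period 32.
(351 - 0) mod 32 = 31, so b(351) = b(31) = 1.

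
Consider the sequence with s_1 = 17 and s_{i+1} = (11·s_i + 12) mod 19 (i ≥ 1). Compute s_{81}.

Computing terms: s_1 = 17,  s_2 = 9,  s_3 = 16,  s_4 = 17.
Since s_4 = s_1 = 17, the sequence is periodic with period 3.
(81 - 1) mod 3 = 2, so s_{81} = s_3 = 16.

16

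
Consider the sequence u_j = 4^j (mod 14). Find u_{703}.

We have u_1 = 4,  u_2 = 2,  u_3 = 8,  u_4 = 4.
The sequence repeats with period 3.
(703 - 1) mod 3 = 0, so u_{703} = u_1 = 4.

4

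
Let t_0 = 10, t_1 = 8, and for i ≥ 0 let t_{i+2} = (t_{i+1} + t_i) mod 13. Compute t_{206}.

0

t_0 = 10,  t_1 = 8,  t_2 = 5,  t_3 = 0,  t_4 = 5,  t_5 = 5,  t_6 = 10,  t_7 = 2,  t_8 = 12,  t_9 = 1,  t_{10} = 0,  t_{11} = 1,  t_{12} = 1,  t_{13} = 2,  t_{14} = 3,  t_{15} = 5,  t_{16} = 8,  t_{17} = 0,  t_{18} = 8,  t_{19} = 8,  t_{20} = 3,  t_{21} = 11,  t_{22} = 1,  t_{23} = 12,  t_{24} = 0,  t_{25} = 12,  t_{26} = 12,  t_{27} = 11,  t_{28} = 10,  t_{29} = 8.
Since (t_{28}, t_{29}) = (t_0, t_1) = (10, 8) (two consecutive terms determine the rest), the sequence is periodic with period 28.
So t_{206} = t_{0 + ((206-0) mod 28)} = t_{10} = 0.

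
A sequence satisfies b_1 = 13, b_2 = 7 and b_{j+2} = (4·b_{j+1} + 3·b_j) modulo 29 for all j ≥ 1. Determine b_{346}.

We have b_1 = 13, b_2 = 7, b_3 = 9, b_4 = 28, b_5 = 23, b_6 = 2, b_7 = 19, b_8 = 24, b_9 = 8, b_{10} = 17, b_{11} = 5, b_{12} = 13, b_{13} = 9, b_{14} = 17, b_{15} = 8, b_{16} = 25, b_{17} = 8, b_{18} = 20, b_{19} = 17, b_{20} = 12, b_{21} = 12, b_{22} = 26, b_{23} = 24, b_{24} = 0, b_{25} = 14, b_{26} = 27, b_{27} = 5, b_{28} = 14, b_{29} = 13, b_{30} = 7.
Since (b_{29}, b_{30}) = (b_1, b_2) = (13, 7) (two consecutive terms determine the rest), the sequence is periodic with period 28.
(346 - 1) mod 28 = 9, so b_{346} = b_{10} = 17.

17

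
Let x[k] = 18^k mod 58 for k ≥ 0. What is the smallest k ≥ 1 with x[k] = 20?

20

Listing terms: x[0] = 1; x[1] = 18; x[2] = 34; x[3] = 32; x[4] = 54; x[5] = 44; x[6] = 38; x[7] = 46; x[8] = 16; x[9] = 56; x[10] = 22; x[11] = 48; x[12] = 52; x[13] = 8; x[14] = 28; x[15] = 40; x[16] = 24; x[17] = 26; x[18] = 4; x[19] = 14; x[20] = 20; x[21] = 12; x[22] = 42; x[23] = 2; x[24] = 36; x[25] = 10; x[26] = 6; x[27] = 50; x[28] = 30; x[29] = 18.
Since x[29] = x[1] = 18, the sequence is eventually periodic: after a pre-period of length 1 it cycles with period 28.
The value 20 first appears (with k ≥ 1) at x[20].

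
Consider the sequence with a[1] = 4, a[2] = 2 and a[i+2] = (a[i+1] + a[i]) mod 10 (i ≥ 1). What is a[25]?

a[1] = 4,  a[2] = 2,  a[3] = 6,  a[4] = 8,  a[5] = 4,  a[6] = 2.
Since (a[5], a[6]) = (a[1], a[2]) = (4, 2) (two consecutive terms determine the rest), the sequence is periodic with period 4.
(25 - 1) mod 4 = 0, so a[25] = a[1] = 4.

4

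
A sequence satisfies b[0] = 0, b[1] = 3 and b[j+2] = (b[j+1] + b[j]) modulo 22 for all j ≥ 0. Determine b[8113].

17

b[0] = 0; b[1] = 3; b[2] = 3; b[3] = 6; b[4] = 9; b[5] = 15; b[6] = 2; b[7] = 17; b[8] = 19; b[9] = 14; b[10] = 11; b[11] = 3; b[12] = 14; b[13] = 17; b[14] = 9; b[15] = 4; b[16] = 13; b[17] = 17; b[18] = 8; b[19] = 3; b[20] = 11; b[21] = 14; b[22] = 3; b[23] = 17; b[24] = 20; b[25] = 15; b[26] = 13; b[27] = 6; b[28] = 19; b[29] = 3; b[30] = 0; b[31] = 3.
Since (b[30], b[31]) = (b[0], b[1]) = (0, 3) (two consecutive terms determine the rest), the sequence is periodic with period 30.
So b[8113] = b[0 + ((8113-0) mod 30)] = b[13] = 17.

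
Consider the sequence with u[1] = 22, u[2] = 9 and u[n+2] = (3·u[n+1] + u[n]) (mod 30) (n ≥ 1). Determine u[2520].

Computing terms: u[1] = 22,  u[2] = 9,  u[3] = 19,  u[4] = 6,  u[5] = 7,  u[6] = 27,  u[7] = 28,  u[8] = 21,  u[9] = 1,  u[10] = 24,  u[11] = 13,  u[12] = 3,  u[13] = 22,  u[14] = 9.
Since (u[13], u[14]) = (u[1], u[2]) = (22, 9) (two consecutive terms determine the rest), the sequence is periodic with period 12.
So u[2520] = u[1 + ((2520-1) mod 12)] = u[12] = 3.

3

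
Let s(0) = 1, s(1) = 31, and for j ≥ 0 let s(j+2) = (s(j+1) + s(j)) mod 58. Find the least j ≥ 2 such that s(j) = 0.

Computing terms: s(0) = 1; s(1) = 31; s(2) = 32; s(3) = 5; s(4) = 37; s(5) = 42; s(6) = 21; s(7) = 5; s(8) = 26; s(9) = 31; s(10) = 57; s(11) = 30; s(12) = 29; s(13) = 1; s(14) = 30; s(15) = 31; s(16) = 3; s(17) = 34; s(18) = 37; s(19) = 13; s(20) = 50; s(21) = 5; s(22) = 55; s(23) = 2; s(24) = 57; s(25) = 1; s(26) = 0; s(27) = 1; s(28) = 1; s(29) = 2; s(30) = 3; s(31) = 5; s(32) = 8; s(33) = 13; s(34) = 21; s(35) = 34; s(36) = 55; s(37) = 31; s(38) = 28; s(39) = 1; s(40) = 29; s(41) = 30; s(42) = 1; s(43) = 31.
The sequence repeats with period 42.
The value 0 first appears (with j ≥ 2) at s(26).

26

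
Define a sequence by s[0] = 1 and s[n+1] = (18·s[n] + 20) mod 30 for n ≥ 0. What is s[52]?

26

We have s[0] = 1, s[1] = 8, s[2] = 14, s[3] = 2, s[4] = 26, s[5] = 8.
Since s[5] = s[1] = 8, the sequence is eventually periodic: after a pre-period of length 1 it cycles with period 4.
For n ≥ 1, s[n] depends only on (n - 1) mod 4. (52 - 1) mod 4 = 3, so s[52] = s[4] = 26.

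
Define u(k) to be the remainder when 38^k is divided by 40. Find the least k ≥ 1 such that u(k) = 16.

We have u(0) = 1; u(1) = 38; u(2) = 4; u(3) = 32; u(4) = 16; u(5) = 8; u(6) = 24; u(7) = 32.
Since u(7) = u(3) = 32, the sequence is eventually periodic: after a pre-period of length 3 it cycles with period 4.
The value 16 first appears (with k ≥ 1) at u(4).

4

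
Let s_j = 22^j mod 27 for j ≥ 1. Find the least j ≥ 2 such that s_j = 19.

6

s_1 = 22; s_2 = 25; s_3 = 10; s_4 = 4; s_5 = 7; s_6 = 19; s_7 = 13; s_8 = 16; s_9 = 1; s_{10} = 22.
The sequence repeats with period 9.
The value 19 first appears (with j ≥ 2) at s_6.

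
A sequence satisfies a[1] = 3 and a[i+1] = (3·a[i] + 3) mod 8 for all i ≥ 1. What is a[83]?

Computing terms: a[1] = 3; a[2] = 4; a[3] = 7; a[4] = 0; a[5] = 3.
Since a[5] = a[1] = 3, the sequence is periodic with period 4.
So a[83] = a[1 + ((83-1) mod 4)] = a[3] = 7.

7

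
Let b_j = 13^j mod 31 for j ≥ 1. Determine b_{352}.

9

Computing terms: b_1 = 13,  b_2 = 14,  b_3 = 27,  b_4 = 10,  b_5 = 6,  b_6 = 16,  b_7 = 22,  b_8 = 7,  b_9 = 29,  b_{10} = 5,  b_{11} = 3,  b_{12} = 8,  b_{13} = 11,  b_{14} = 19,  b_{15} = 30,  b_{16} = 18,  b_{17} = 17,  b_{18} = 4,  b_{19} = 21,  b_{20} = 25,  b_{21} = 15,  b_{22} = 9,  b_{23} = 24,  b_{24} = 2,  b_{25} = 26,  b_{26} = 28,  b_{27} = 23,  b_{28} = 20,  b_{29} = 12,  b_{30} = 1,  b_{31} = 13.
The sequence repeats with period 30.
(352 - 1) mod 30 = 21, so b_{352} = b_{22} = 9.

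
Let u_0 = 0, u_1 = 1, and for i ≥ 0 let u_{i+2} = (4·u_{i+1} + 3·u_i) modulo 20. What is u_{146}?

4

Computing terms: u_0 = 0; u_1 = 1; u_2 = 4; u_3 = 19; u_4 = 8; u_5 = 9; u_6 = 0; u_7 = 7; u_8 = 8; u_9 = 13; u_{10} = 16; u_{11} = 3; u_{12} = 0; u_{13} = 9; u_{14} = 16; u_{15} = 11; u_{16} = 12; u_{17} = 1; u_{18} = 0; u_{19} = 3; u_{20} = 12; u_{21} = 17; u_{22} = 4; u_{23} = 7; u_{24} = 0; u_{25} = 1.
Since (u_{24}, u_{25}) = (u_0, u_1) = (0, 1) (two consecutive terms determine the rest), the sequence is periodic with period 24.
(146 - 0) mod 24 = 2, so u_{146} = u_2 = 4.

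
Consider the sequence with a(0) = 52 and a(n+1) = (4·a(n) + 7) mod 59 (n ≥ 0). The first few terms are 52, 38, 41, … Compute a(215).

Listing terms: a(0) = 52,  a(1) = 38,  a(2) = 41,  a(3) = 53,  a(4) = 42,  a(5) = 57,  a(6) = 58,  a(7) = 3,  a(8) = 19,  a(9) = 24,  a(10) = 44,  a(11) = 6,  a(12) = 31,  a(13) = 13,  a(14) = 0,  a(15) = 7,  a(16) = 35,  a(17) = 29,  a(18) = 5,  a(19) = 27,  a(20) = 56,  a(21) = 54,  a(22) = 46,  a(23) = 14,  a(24) = 4,  a(25) = 23,  a(26) = 40,  a(27) = 49,  a(28) = 26,  a(29) = 52.
The sequence repeats with period 29.
So a(215) = a(0 + ((215-0) mod 29)) = a(12) = 31.

31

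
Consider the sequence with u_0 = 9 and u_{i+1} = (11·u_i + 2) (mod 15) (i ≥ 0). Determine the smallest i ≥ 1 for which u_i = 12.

4

u_0 = 9; u_1 = 11; u_2 = 3; u_3 = 5; u_4 = 12; u_5 = 14; u_6 = 6; u_7 = 8; u_8 = 0; u_9 = 2; u_{10} = 9.
Since u_{10} = u_0 = 9, the sequence is periodic with period 10.
The value 12 first appears (with i ≥ 1) at u_4.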